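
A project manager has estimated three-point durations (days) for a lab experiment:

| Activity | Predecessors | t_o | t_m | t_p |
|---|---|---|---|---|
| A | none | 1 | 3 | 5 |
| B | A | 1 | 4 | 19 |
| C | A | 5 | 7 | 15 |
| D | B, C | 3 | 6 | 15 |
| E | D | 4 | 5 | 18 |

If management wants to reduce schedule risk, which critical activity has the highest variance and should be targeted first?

E

te_A = (1 + 4·3 + 5)/6 = 18/6 = 3; σ²_A = ((5−1)/6)² = 0.444
te_B = (1 + 4·4 + 19)/6 = 36/6 = 6; σ²_B = ((19−1)/6)² = 9.000
te_C = (5 + 4·7 + 15)/6 = 48/6 = 8; σ²_C = ((15−5)/6)² = 2.778
te_D = (3 + 4·6 + 15)/6 = 42/6 = 7; σ²_D = ((15−3)/6)² = 4.000
te_E = (4 + 4·5 + 18)/6 = 42/6 = 7; σ²_E = ((18−4)/6)² = 5.444

Forward pass:
ES_A = 0; EF_A = 3
ES_B = 3; EF_B = 3+6 = 9
ES_C = 3; EF_C = 3+8 = 11
ES_D = max(EF_B=9, EF_C=11) = 11; EF_D = 11+7 = 18
ES_E = 18; EF_E = 18+7 = 25
Expected project duration μ = 25 days. Critical path: A → C → D → E.

Variances on critical path: σ²_A=0.444, σ²_C=2.778, σ²_D=4.000, σ²_E=5.444.
Largest is σ²_E = 5.444.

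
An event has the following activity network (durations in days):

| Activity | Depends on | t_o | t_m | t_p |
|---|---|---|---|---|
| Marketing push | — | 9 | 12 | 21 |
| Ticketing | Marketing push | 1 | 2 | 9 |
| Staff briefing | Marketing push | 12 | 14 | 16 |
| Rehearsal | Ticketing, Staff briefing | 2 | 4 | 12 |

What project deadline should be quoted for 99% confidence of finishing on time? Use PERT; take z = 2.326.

38.3 days

te_Marketing push = (9 + 4·12 + 21)/6 = 78/6 = 13; σ²_Marketing push = ((21−9)/6)² = 4.000
te_Ticketing = (1 + 4·2 + 9)/6 = 18/6 = 3; σ²_Ticketing = ((9−1)/6)² = 1.778
te_Staff briefing = (12 + 4·14 + 16)/6 = 84/6 = 14; σ²_Staff briefing = ((16−12)/6)² = 0.444
te_Rehearsal = (2 + 4·4 + 12)/6 = 30/6 = 5; σ²_Rehearsal = ((12−2)/6)² = 2.778

Forward pass:
ES_Marketing push = 0; EF_Marketing push = 13
ES_Ticketing = 13; EF_Ticketing = 13+3 = 16
ES_Staff briefing = 13; EF_Staff briefing = 13+14 = 27
ES_Rehearsal = max(EF_Ticketing=16, EF_Staff briefing=27) = 27; EF_Rehearsal = 27+5 = 32
Expected project duration μ = 32 days. Critical path: Marketing push → Staff briefing → Rehearsal.

Variance along critical path = 4.000 + 0.444 + 2.778 = 7.222; σ = 2.687 days.
D = μ + z·σ = 32 + 2.326·2.687 = 38.3 days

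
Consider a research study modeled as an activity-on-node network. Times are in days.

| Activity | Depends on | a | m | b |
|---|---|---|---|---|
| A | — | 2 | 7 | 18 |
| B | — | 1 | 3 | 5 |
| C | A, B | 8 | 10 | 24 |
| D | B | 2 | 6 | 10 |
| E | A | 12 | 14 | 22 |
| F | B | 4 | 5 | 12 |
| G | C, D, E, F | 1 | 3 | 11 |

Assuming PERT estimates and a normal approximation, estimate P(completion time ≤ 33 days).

te_A = (2 + 4·7 + 18)/6 = 48/6 = 8; σ²_A = ((18−2)/6)² = 7.111
te_B = (1 + 4·3 + 5)/6 = 18/6 = 3; σ²_B = ((5−1)/6)² = 0.444
te_C = (8 + 4·10 + 24)/6 = 72/6 = 12; σ²_C = ((24−8)/6)² = 7.111
te_D = (2 + 4·6 + 10)/6 = 36/6 = 6; σ²_D = ((10−2)/6)² = 1.778
te_E = (12 + 4·14 + 22)/6 = 90/6 = 15; σ²_E = ((22−12)/6)² = 2.778
te_F = (4 + 4·5 + 12)/6 = 36/6 = 6; σ²_F = ((12−4)/6)² = 1.778
te_G = (1 + 4·3 + 11)/6 = 24/6 = 4; σ²_G = ((11−1)/6)² = 2.778

Forward pass:
ES_A = 0; EF_A = 8
ES_B = 0; EF_B = 3
ES_C = max(EF_A=8, EF_B=3) = 8; EF_C = 8+12 = 20
ES_D = 3; EF_D = 3+6 = 9
ES_E = 8; EF_E = 8+15 = 23
ES_F = 3; EF_F = 3+6 = 9
ES_G = max(EF_C=20, EF_D=9, EF_E=23, EF_F=9) = 23; EF_G = 23+4 = 27
Expected project duration μ = 27 days. Critical path: A → E → G.

Variance along critical path = 7.111 + 2.778 + 2.778 = 12.667; σ = √12.667 = 3.559 days.
Z = (33 − 27) / 3.559 = 1.686
P(T ≤ 33) = Φ(1.686) ≈ 0.954

0.954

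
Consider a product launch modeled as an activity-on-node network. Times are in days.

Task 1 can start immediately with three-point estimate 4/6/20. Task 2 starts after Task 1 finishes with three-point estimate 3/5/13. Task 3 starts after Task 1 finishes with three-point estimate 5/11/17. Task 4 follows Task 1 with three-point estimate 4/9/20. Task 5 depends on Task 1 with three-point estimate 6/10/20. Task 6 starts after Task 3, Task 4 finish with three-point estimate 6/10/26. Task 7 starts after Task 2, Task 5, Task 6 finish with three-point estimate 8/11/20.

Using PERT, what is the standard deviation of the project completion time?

te_Task 1 = (4 + 4·6 + 20)/6 = 48/6 = 8; σ²_Task 1 = ((20−4)/6)² = 7.111
te_Task 2 = (3 + 4·5 + 13)/6 = 36/6 = 6; σ²_Task 2 = ((13−3)/6)² = 2.778
te_Task 3 = (5 + 4·11 + 17)/6 = 66/6 = 11; σ²_Task 3 = ((17−5)/6)² = 4.000
te_Task 4 = (4 + 4·9 + 20)/6 = 60/6 = 10; σ²_Task 4 = ((20−4)/6)² = 7.111
te_Task 5 = (6 + 4·10 + 20)/6 = 66/6 = 11; σ²_Task 5 = ((20−6)/6)² = 5.444
te_Task 6 = (6 + 4·10 + 26)/6 = 72/6 = 12; σ²_Task 6 = ((26−6)/6)² = 11.111
te_Task 7 = (8 + 4·11 + 20)/6 = 72/6 = 12; σ²_Task 7 = ((20−8)/6)² = 4.000

Forward pass:
ES_Task 1 = 0; EF_Task 1 = 8
ES_Task 2 = 8; EF_Task 2 = 8+6 = 14
ES_Task 3 = 8; EF_Task 3 = 8+11 = 19
ES_Task 4 = 8; EF_Task 4 = 8+10 = 18
ES_Task 5 = 8; EF_Task 5 = 8+11 = 19
ES_Task 6 = max(EF_Task 3=19, EF_Task 4=18) = 19; EF_Task 6 = 19+12 = 31
ES_Task 7 = max(EF_Task 2=14, EF_Task 5=19, EF_Task 6=31) = 31; EF_Task 7 = 31+12 = 43
Expected project duration μ = 43 days. Critical path: Task 1 → Task 3 → Task 6 → Task 7.

Variance along critical path = 7.111 + 4.000 + 11.111 + 4.000 = 26.222
σ = √26.222 = 5.121 days

5.12 days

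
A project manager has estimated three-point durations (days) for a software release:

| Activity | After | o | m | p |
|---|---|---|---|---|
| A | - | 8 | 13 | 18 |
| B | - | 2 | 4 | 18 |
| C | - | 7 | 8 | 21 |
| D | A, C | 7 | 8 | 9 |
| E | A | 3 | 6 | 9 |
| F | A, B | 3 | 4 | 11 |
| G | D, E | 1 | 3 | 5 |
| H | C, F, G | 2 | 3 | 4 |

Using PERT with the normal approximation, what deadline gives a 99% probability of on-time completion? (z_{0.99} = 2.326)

te_A = (8 + 4·13 + 18)/6 = 78/6 = 13; σ²_A = ((18−8)/6)² = 2.778
te_B = (2 + 4·4 + 18)/6 = 36/6 = 6; σ²_B = ((18−2)/6)² = 7.111
te_C = (7 + 4·8 + 21)/6 = 60/6 = 10; σ²_C = ((21−7)/6)² = 5.444
te_D = (7 + 4·8 + 9)/6 = 48/6 = 8; σ²_D = ((9−7)/6)² = 0.111
te_E = (3 + 4·6 + 9)/6 = 36/6 = 6; σ²_E = ((9−3)/6)² = 1.000
te_F = (3 + 4·4 + 11)/6 = 30/6 = 5; σ²_F = ((11−3)/6)² = 1.778
te_G = (1 + 4·3 + 5)/6 = 18/6 = 3; σ²_G = ((5−1)/6)² = 0.444
te_H = (2 + 4·3 + 4)/6 = 18/6 = 3; σ²_H = ((4−2)/6)² = 0.111

Forward pass:
ES_A = 0; EF_A = 13
ES_B = 0; EF_B = 6
ES_C = 0; EF_C = 10
ES_D = max(EF_A=13, EF_C=10) = 13; EF_D = 13+8 = 21
ES_E = 13; EF_E = 13+6 = 19
ES_F = max(EF_A=13, EF_B=6) = 13; EF_F = 13+5 = 18
ES_G = max(EF_D=21, EF_E=19) = 21; EF_G = 21+3 = 24
ES_H = max(EF_C=10, EF_F=18, EF_G=24) = 24; EF_H = 24+3 = 27
Expected project duration μ = 27 days. Critical path: A → D → G → H.

Variance along critical path = 2.778 + 0.111 + 0.444 + 0.111 = 3.444; σ = 1.856 days.
D = μ + z·σ = 27 + 2.326·1.856 = 31.3 days

31.3 days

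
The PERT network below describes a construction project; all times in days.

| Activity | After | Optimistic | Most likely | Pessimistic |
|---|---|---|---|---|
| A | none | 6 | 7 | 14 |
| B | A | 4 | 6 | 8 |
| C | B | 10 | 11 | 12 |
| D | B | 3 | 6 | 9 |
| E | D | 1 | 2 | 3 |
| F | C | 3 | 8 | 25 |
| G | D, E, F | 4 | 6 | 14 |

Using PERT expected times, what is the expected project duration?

te_A = (6 + 4·7 + 14)/6 = 48/6 = 8
te_B = (4 + 4·6 + 8)/6 = 36/6 = 6
te_C = (10 + 4·11 + 12)/6 = 66/6 = 11
te_D = (3 + 4·6 + 9)/6 = 36/6 = 6
te_E = (1 + 4·2 + 3)/6 = 12/6 = 2
te_F = (3 + 4·8 + 25)/6 = 60/6 = 10
te_G = (4 + 4·6 + 14)/6 = 42/6 = 7

Forward pass:
ES_A = 0; EF_A = 8
ES_B = 8; EF_B = 8+6 = 14
ES_C = 14; EF_C = 14+11 = 25
ES_D = 14; EF_D = 14+6 = 20
ES_E = 20; EF_E = 20+2 = 22
ES_F = 25; EF_F = 25+10 = 35
ES_G = max(EF_D=20, EF_E=22, EF_F=35) = 35; EF_G = 35+7 = 42
Expected project duration μ = 42 days. Critical path: A → B → C → F → G.

42 days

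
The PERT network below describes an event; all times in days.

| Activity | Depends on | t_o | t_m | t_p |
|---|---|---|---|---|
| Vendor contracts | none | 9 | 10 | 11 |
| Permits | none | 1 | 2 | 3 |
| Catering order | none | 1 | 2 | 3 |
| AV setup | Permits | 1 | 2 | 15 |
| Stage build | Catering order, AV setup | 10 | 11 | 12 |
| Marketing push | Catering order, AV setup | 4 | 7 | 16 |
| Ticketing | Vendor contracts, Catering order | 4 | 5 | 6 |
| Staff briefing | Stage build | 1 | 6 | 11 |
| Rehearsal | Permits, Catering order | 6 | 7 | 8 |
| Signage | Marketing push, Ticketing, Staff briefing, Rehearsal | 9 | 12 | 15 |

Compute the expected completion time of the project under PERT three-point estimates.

35 days

te_Vendor contracts = (9 + 4·10 + 11)/6 = 60/6 = 10
te_Permits = (1 + 4·2 + 3)/6 = 12/6 = 2
te_Catering order = (1 + 4·2 + 3)/6 = 12/6 = 2
te_AV setup = (1 + 4·2 + 15)/6 = 24/6 = 4
te_Stage build = (10 + 4·11 + 12)/6 = 66/6 = 11
te_Marketing push = (4 + 4·7 + 16)/6 = 48/6 = 8
te_Ticketing = (4 + 4·5 + 6)/6 = 30/6 = 5
te_Staff briefing = (1 + 4·6 + 11)/6 = 36/6 = 6
te_Rehearsal = (6 + 4·7 + 8)/6 = 42/6 = 7
te_Signage = (9 + 4·12 + 15)/6 = 72/6 = 12

Forward pass:
ES_Vendor contracts = 0; EF_Vendor contracts = 10
ES_Permits = 0; EF_Permits = 2
ES_Catering order = 0; EF_Catering order = 2
ES_AV setup = 2; EF_AV setup = 2+4 = 6
ES_Stage build = max(EF_Catering order=2, EF_AV setup=6) = 6; EF_Stage build = 6+11 = 17
ES_Marketing push = max(EF_Catering order=2, EF_AV setup=6) = 6; EF_Marketing push = 6+8 = 14
ES_Ticketing = max(EF_Vendor contracts=10, EF_Catering order=2) = 10; EF_Ticketing = 10+5 = 15
ES_Staff briefing = 17; EF_Staff briefing = 17+6 = 23
ES_Rehearsal = max(EF_Permits=2, EF_Catering order=2) = 2; EF_Rehearsal = 2+7 = 9
ES_Signage = max(EF_Marketing push=14, EF_Ticketing=15, EF_Staff briefing=23, EF_Rehearsal=9) = 23; EF_Signage = 23+12 = 35
Expected project duration μ = 35 days. Critical path: Permits → AV setup → Stage build → Staff briefing → Signage.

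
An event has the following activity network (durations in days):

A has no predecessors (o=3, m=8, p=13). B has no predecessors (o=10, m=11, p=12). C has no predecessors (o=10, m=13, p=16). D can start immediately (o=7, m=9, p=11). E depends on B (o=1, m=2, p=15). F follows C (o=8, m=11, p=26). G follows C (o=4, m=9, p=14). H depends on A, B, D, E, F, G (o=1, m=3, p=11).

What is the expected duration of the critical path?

te_A = (3 + 4·8 + 13)/6 = 48/6 = 8
te_B = (10 + 4·11 + 12)/6 = 66/6 = 11
te_C = (10 + 4·13 + 16)/6 = 78/6 = 13
te_D = (7 + 4·9 + 11)/6 = 54/6 = 9
te_E = (1 + 4·2 + 15)/6 = 24/6 = 4
te_F = (8 + 4·11 + 26)/6 = 78/6 = 13
te_G = (4 + 4·9 + 14)/6 = 54/6 = 9
te_H = (1 + 4·3 + 11)/6 = 24/6 = 4

Forward pass:
ES_A = 0; EF_A = 8
ES_B = 0; EF_B = 11
ES_C = 0; EF_C = 13
ES_D = 0; EF_D = 9
ES_E = 11; EF_E = 11+4 = 15
ES_F = 13; EF_F = 13+13 = 26
ES_G = 13; EF_G = 13+9 = 22
ES_H = max(EF_A=8, EF_B=11, EF_D=9, EF_E=15, EF_F=26, EF_G=22) = 26; EF_H = 26+4 = 30
Expected project duration μ = 30 days. Critical path: C → F → H.

30 days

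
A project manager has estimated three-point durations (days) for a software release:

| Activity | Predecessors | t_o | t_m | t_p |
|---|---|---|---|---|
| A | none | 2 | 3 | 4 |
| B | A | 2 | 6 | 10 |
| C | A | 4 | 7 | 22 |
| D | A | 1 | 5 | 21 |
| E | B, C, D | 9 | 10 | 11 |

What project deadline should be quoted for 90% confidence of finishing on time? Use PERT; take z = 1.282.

25.9 days

te_A = (2 + 4·3 + 4)/6 = 18/6 = 3; σ²_A = ((4−2)/6)² = 0.111
te_B = (2 + 4·6 + 10)/6 = 36/6 = 6; σ²_B = ((10−2)/6)² = 1.778
te_C = (4 + 4·7 + 22)/6 = 54/6 = 9; σ²_C = ((22−4)/6)² = 9.000
te_D = (1 + 4·5 + 21)/6 = 42/6 = 7; σ²_D = ((21−1)/6)² = 11.111
te_E = (9 + 4·10 + 11)/6 = 60/6 = 10; σ²_E = ((11−9)/6)² = 0.111

Forward pass:
ES_A = 0; EF_A = 3
ES_B = 3; EF_B = 3+6 = 9
ES_C = 3; EF_C = 3+9 = 12
ES_D = 3; EF_D = 3+7 = 10
ES_E = max(EF_B=9, EF_C=12, EF_D=10) = 12; EF_E = 12+10 = 22
Expected project duration μ = 22 days. Critical path: A → C → E.

Variance along critical path = 0.111 + 9.000 + 0.111 = 9.222; σ = 3.037 days.
D = μ + z·σ = 22 + 1.282·3.037 = 25.9 days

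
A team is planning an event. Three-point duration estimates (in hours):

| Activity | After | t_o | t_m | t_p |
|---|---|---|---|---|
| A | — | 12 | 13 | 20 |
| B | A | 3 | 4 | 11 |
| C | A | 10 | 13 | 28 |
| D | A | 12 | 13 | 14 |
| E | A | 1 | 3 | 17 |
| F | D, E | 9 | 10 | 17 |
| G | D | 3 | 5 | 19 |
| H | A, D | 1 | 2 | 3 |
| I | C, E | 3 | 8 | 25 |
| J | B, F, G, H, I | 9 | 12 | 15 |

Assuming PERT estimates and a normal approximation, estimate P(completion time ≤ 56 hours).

te_A = (12 + 4·13 + 20)/6 = 84/6 = 14; σ²_A = ((20−12)/6)² = 1.778
te_B = (3 + 4·4 + 11)/6 = 30/6 = 5; σ²_B = ((11−3)/6)² = 1.778
te_C = (10 + 4·13 + 28)/6 = 90/6 = 15; σ²_C = ((28−10)/6)² = 9.000
te_D = (12 + 4·13 + 14)/6 = 78/6 = 13; σ²_D = ((14−12)/6)² = 0.111
te_E = (1 + 4·3 + 17)/6 = 30/6 = 5; σ²_E = ((17−1)/6)² = 7.111
te_F = (9 + 4·10 + 17)/6 = 66/6 = 11; σ²_F = ((17−9)/6)² = 1.778
te_G = (3 + 4·5 + 19)/6 = 42/6 = 7; σ²_G = ((19−3)/6)² = 7.111
te_H = (1 + 4·2 + 3)/6 = 12/6 = 2; σ²_H = ((3−1)/6)² = 0.111
te_I = (3 + 4·8 + 25)/6 = 60/6 = 10; σ²_I = ((25−3)/6)² = 13.444
te_J = (9 + 4·12 + 15)/6 = 72/6 = 12; σ²_J = ((15−9)/6)² = 1.000

Forward pass:
ES_A = 0; EF_A = 14
ES_B = 14; EF_B = 14+5 = 19
ES_C = 14; EF_C = 14+15 = 29
ES_D = 14; EF_D = 14+13 = 27
ES_E = 14; EF_E = 14+5 = 19
ES_F = max(EF_D=27, EF_E=19) = 27; EF_F = 27+11 = 38
ES_G = 27; EF_G = 27+7 = 34
ES_H = max(EF_A=14, EF_D=27) = 27; EF_H = 27+2 = 29
ES_I = max(EF_C=29, EF_E=19) = 29; EF_I = 29+10 = 39
ES_J = max(EF_B=19, EF_F=38, EF_G=34, EF_H=29, EF_I=39) = 39; EF_J = 39+12 = 51
Expected project duration μ = 51 hours. Critical path: A → C → I → J.

Variance along critical path = 1.778 + 9.000 + 13.444 + 1.000 = 25.222; σ = √25.222 = 5.022 hours.
Z = (56 − 51) / 5.022 = 0.996
P(T ≤ 56) = Φ(0.996) ≈ 0.840

0.840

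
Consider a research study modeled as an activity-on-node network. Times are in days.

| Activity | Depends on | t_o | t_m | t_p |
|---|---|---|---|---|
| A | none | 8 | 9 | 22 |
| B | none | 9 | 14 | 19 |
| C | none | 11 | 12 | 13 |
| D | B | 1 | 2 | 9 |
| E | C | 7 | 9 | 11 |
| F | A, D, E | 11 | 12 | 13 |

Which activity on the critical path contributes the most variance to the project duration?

te_A = (8 + 4·9 + 22)/6 = 66/6 = 11; σ²_A = ((22−8)/6)² = 5.444
te_B = (9 + 4·14 + 19)/6 = 84/6 = 14; σ²_B = ((19−9)/6)² = 2.778
te_C = (11 + 4·12 + 13)/6 = 72/6 = 12; σ²_C = ((13−11)/6)² = 0.111
te_D = (1 + 4·2 + 9)/6 = 18/6 = 3; σ²_D = ((9−1)/6)² = 1.778
te_E = (7 + 4·9 + 11)/6 = 54/6 = 9; σ²_E = ((11−7)/6)² = 0.444
te_F = (11 + 4·12 + 13)/6 = 72/6 = 12; σ²_F = ((13−11)/6)² = 0.111

Forward pass:
ES_A = 0; EF_A = 11
ES_B = 0; EF_B = 14
ES_C = 0; EF_C = 12
ES_D = 14; EF_D = 14+3 = 17
ES_E = 12; EF_E = 12+9 = 21
ES_F = max(EF_A=11, EF_D=17, EF_E=21) = 21; EF_F = 21+12 = 33
Expected project duration μ = 33 days. Critical path: C → E → F.

Variances on critical path: σ²_C=0.111, σ²_E=0.444, σ²_F=0.111.
Largest is σ²_E = 0.444.

E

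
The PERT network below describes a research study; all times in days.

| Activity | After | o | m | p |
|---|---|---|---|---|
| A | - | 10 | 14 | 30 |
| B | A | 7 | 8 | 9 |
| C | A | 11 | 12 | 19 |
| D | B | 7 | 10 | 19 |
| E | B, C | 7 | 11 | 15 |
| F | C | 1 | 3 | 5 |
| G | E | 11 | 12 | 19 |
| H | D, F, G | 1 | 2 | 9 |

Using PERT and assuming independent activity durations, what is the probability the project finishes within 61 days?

te_A = (10 + 4·14 + 30)/6 = 96/6 = 16; σ²_A = ((30−10)/6)² = 11.111
te_B = (7 + 4·8 + 9)/6 = 48/6 = 8; σ²_B = ((9−7)/6)² = 0.111
te_C = (11 + 4·12 + 19)/6 = 78/6 = 13; σ²_C = ((19−11)/6)² = 1.778
te_D = (7 + 4·10 + 19)/6 = 66/6 = 11; σ²_D = ((19−7)/6)² = 4.000
te_E = (7 + 4·11 + 15)/6 = 66/6 = 11; σ²_E = ((15−7)/6)² = 1.778
te_F = (1 + 4·3 + 5)/6 = 18/6 = 3; σ²_F = ((5−1)/6)² = 0.444
te_G = (11 + 4·12 + 19)/6 = 78/6 = 13; σ²_G = ((19−11)/6)² = 1.778
te_H = (1 + 4·2 + 9)/6 = 18/6 = 3; σ²_H = ((9−1)/6)² = 1.778

Forward pass:
ES_A = 0; EF_A = 16
ES_B = 16; EF_B = 16+8 = 24
ES_C = 16; EF_C = 16+13 = 29
ES_D = 24; EF_D = 24+11 = 35
ES_E = max(EF_B=24, EF_C=29) = 29; EF_E = 29+11 = 40
ES_F = 29; EF_F = 29+3 = 32
ES_G = 40; EF_G = 40+13 = 53
ES_H = max(EF_D=35, EF_F=32, EF_G=53) = 53; EF_H = 53+3 = 56
Expected project duration μ = 56 days. Critical path: A → C → E → G → H.

Variance along critical path = 11.111 + 1.778 + 1.778 + 1.778 + 1.778 = 18.222; σ = √18.222 = 4.269 days.
Z = (61 − 56) / 4.269 = 1.171
P(T ≤ 61) = Φ(1.171) ≈ 0.879

0.879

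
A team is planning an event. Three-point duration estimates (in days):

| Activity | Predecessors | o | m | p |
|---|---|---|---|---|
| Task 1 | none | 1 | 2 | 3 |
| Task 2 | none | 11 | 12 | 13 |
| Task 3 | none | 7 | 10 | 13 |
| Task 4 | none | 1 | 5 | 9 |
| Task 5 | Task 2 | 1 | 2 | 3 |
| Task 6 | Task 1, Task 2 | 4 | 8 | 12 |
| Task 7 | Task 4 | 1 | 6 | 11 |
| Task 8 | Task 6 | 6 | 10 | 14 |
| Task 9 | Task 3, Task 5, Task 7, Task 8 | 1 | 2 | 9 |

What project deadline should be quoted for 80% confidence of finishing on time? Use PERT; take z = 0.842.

te_Task 1 = (1 + 4·2 + 3)/6 = 12/6 = 2; σ²_Task 1 = ((3−1)/6)² = 0.111
te_Task 2 = (11 + 4·12 + 13)/6 = 72/6 = 12; σ²_Task 2 = ((13−11)/6)² = 0.111
te_Task 3 = (7 + 4·10 + 13)/6 = 60/6 = 10; σ²_Task 3 = ((13−7)/6)² = 1.000
te_Task 4 = (1 + 4·5 + 9)/6 = 30/6 = 5; σ²_Task 4 = ((9−1)/6)² = 1.778
te_Task 5 = (1 + 4·2 + 3)/6 = 12/6 = 2; σ²_Task 5 = ((3−1)/6)² = 0.111
te_Task 6 = (4 + 4·8 + 12)/6 = 48/6 = 8; σ²_Task 6 = ((12−4)/6)² = 1.778
te_Task 7 = (1 + 4·6 + 11)/6 = 36/6 = 6; σ²_Task 7 = ((11−1)/6)² = 2.778
te_Task 8 = (6 + 4·10 + 14)/6 = 60/6 = 10; σ²_Task 8 = ((14−6)/6)² = 1.778
te_Task 9 = (1 + 4·2 + 9)/6 = 18/6 = 3; σ²_Task 9 = ((9−1)/6)² = 1.778

Forward pass:
ES_Task 1 = 0; EF_Task 1 = 2
ES_Task 2 = 0; EF_Task 2 = 12
ES_Task 3 = 0; EF_Task 3 = 10
ES_Task 4 = 0; EF_Task 4 = 5
ES_Task 5 = 12; EF_Task 5 = 12+2 = 14
ES_Task 6 = max(EF_Task 1=2, EF_Task 2=12) = 12; EF_Task 6 = 12+8 = 20
ES_Task 7 = 5; EF_Task 7 = 5+6 = 11
ES_Task 8 = 20; EF_Task 8 = 20+10 = 30
ES_Task 9 = max(EF_Task 3=10, EF_Task 5=14, EF_Task 7=11, EF_Task 8=30) = 30; EF_Task 9 = 30+3 = 33
Expected project duration μ = 33 days. Critical path: Task 2 → Task 6 → Task 8 → Task 9.

Variance along critical path = 0.111 + 1.778 + 1.778 + 1.778 = 5.444; σ = 2.333 days.
D = μ + z·σ = 33 + 0.842·2.333 = 35.0 days

35.0 days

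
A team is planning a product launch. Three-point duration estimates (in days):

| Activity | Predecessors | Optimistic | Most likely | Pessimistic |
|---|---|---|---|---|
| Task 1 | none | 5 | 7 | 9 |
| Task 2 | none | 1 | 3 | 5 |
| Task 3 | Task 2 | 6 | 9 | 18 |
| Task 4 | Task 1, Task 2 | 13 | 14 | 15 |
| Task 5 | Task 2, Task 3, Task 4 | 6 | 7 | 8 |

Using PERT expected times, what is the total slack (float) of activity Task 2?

te_Task 1 = (5 + 4·7 + 9)/6 = 42/6 = 7
te_Task 2 = (1 + 4·3 + 5)/6 = 18/6 = 3
te_Task 3 = (6 + 4·9 + 18)/6 = 60/6 = 10
te_Task 4 = (13 + 4·14 + 15)/6 = 84/6 = 14
te_Task 5 = (6 + 4·7 + 8)/6 = 42/6 = 7

Forward pass:
ES_Task 1 = 0; EF_Task 1 = 7
ES_Task 2 = 0; EF_Task 2 = 3
ES_Task 3 = 3; EF_Task 3 = 3+10 = 13
ES_Task 4 = max(EF_Task 1=7, EF_Task 2=3) = 7; EF_Task 4 = 7+14 = 21
ES_Task 5 = max(EF_Task 2=3, EF_Task 3=13, EF_Task 4=21) = 21; EF_Task 5 = 21+7 = 28
Expected project duration μ = 28 days. Critical path: Task 1 → Task 4 → Task 5.

Backward pass:
LF_Task 5 = 28; LS_Task 5 = 28−7 = 21
LF_Task 4 = LS_Task 5 = 21; LS_Task 4 = 21−14 = 7
LF_Task 3 = LS_Task 5 = 21; LS_Task 3 = 21−10 = 11
LF_Task 2 = min(LS_Task 3=11, LS_Task 4=7, LS_Task 5=21) = 7; LS_Task 2 = 7−3 = 4
LF_Task 1 = LS_Task 4 = 7; LS_Task 1 = 7−7 = 0
Slack_Task 2 = LS_Task 2 − ES_Task 2 = 4 − 0 = 4

4 days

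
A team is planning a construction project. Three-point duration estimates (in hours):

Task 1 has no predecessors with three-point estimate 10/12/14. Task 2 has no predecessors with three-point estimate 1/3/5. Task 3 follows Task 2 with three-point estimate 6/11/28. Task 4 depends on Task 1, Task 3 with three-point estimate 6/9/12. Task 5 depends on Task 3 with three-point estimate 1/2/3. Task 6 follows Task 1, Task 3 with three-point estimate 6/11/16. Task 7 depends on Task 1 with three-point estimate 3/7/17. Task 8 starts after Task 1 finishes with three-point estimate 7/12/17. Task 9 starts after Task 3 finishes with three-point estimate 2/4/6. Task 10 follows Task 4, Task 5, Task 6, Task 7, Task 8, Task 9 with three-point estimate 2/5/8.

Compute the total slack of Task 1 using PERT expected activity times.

3 hours

te_Task 1 = (10 + 4·12 + 14)/6 = 72/6 = 12
te_Task 2 = (1 + 4·3 + 5)/6 = 18/6 = 3
te_Task 3 = (6 + 4·11 + 28)/6 = 78/6 = 13
te_Task 4 = (6 + 4·9 + 12)/6 = 54/6 = 9
te_Task 5 = (1 + 4·2 + 3)/6 = 12/6 = 2
te_Task 6 = (6 + 4·11 + 16)/6 = 66/6 = 11
te_Task 7 = (3 + 4·7 + 17)/6 = 48/6 = 8
te_Task 8 = (7 + 4·12 + 17)/6 = 72/6 = 12
te_Task 9 = (2 + 4·4 + 6)/6 = 24/6 = 4
te_Task 10 = (2 + 4·5 + 8)/6 = 30/6 = 5

Forward pass:
ES_Task 1 = 0; EF_Task 1 = 12
ES_Task 2 = 0; EF_Task 2 = 3
ES_Task 3 = 3; EF_Task 3 = 3+13 = 16
ES_Task 4 = max(EF_Task 1=12, EF_Task 3=16) = 16; EF_Task 4 = 16+9 = 25
ES_Task 5 = 16; EF_Task 5 = 16+2 = 18
ES_Task 6 = max(EF_Task 1=12, EF_Task 3=16) = 16; EF_Task 6 = 16+11 = 27
ES_Task 7 = 12; EF_Task 7 = 12+8 = 20
ES_Task 8 = 12; EF_Task 8 = 12+12 = 24
ES_Task 9 = 16; EF_Task 9 = 16+4 = 20
ES_Task 10 = max(EF_Task 4=25, EF_Task 5=18, EF_Task 6=27, EF_Task 7=20, EF_Task 8=24, EF_Task 9=20) = 27; EF_Task 10 = 27+5 = 32
Expected project duration μ = 32 hours. Critical path: Task 2 → Task 3 → Task 6 → Task 10.

Backward pass:
LF_Task 10 = 32; LS_Task 10 = 32−5 = 27
LF_Task 9 = LS_Task 10 = 27; LS_Task 9 = 27−4 = 23
LF_Task 8 = LS_Task 10 = 27; LS_Task 8 = 27−12 = 15
LF_Task 7 = LS_Task 10 = 27; LS_Task 7 = 27−8 = 19
LF_Task 6 = LS_Task 10 = 27; LS_Task 6 = 27−11 = 16
LF_Task 5 = LS_Task 10 = 27; LS_Task 5 = 27−2 = 25
LF_Task 4 = LS_Task 10 = 27; LS_Task 4 = 27−9 = 18
LF_Task 3 = min(LS_Task 4=18, LS_Task 5=25, LS_Task 6=16, LS_Task 9=23) = 16; LS_Task 3 = 16−13 = 3
LF_Task 2 = LS_Task 3 = 3; LS_Task 2 = 3−3 = 0
LF_Task 1 = min(LS_Task 4=18, LS_Task 6=16, LS_Task 7=19, LS_Task 8=15) = 15; LS_Task 1 = 15−12 = 3
Slack_Task 1 = LS_Task 1 − ES_Task 1 = 3 − 0 = 3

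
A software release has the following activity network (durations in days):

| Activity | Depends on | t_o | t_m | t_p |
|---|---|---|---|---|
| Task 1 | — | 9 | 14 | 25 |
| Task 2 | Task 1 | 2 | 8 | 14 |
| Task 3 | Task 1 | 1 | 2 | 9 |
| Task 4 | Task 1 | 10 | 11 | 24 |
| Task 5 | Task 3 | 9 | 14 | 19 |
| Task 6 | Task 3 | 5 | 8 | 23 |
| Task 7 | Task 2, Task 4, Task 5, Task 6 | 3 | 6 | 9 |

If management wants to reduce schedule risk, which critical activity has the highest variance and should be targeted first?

Task 1

te_Task 1 = (9 + 4·14 + 25)/6 = 90/6 = 15; σ²_Task 1 = ((25−9)/6)² = 7.111
te_Task 2 = (2 + 4·8 + 14)/6 = 48/6 = 8; σ²_Task 2 = ((14−2)/6)² = 4.000
te_Task 3 = (1 + 4·2 + 9)/6 = 18/6 = 3; σ²_Task 3 = ((9−1)/6)² = 1.778
te_Task 4 = (10 + 4·11 + 24)/6 = 78/6 = 13; σ²_Task 4 = ((24−10)/6)² = 5.444
te_Task 5 = (9 + 4·14 + 19)/6 = 84/6 = 14; σ²_Task 5 = ((19−9)/6)² = 2.778
te_Task 6 = (5 + 4·8 + 23)/6 = 60/6 = 10; σ²_Task 6 = ((23−5)/6)² = 9.000
te_Task 7 = (3 + 4·6 + 9)/6 = 36/6 = 6; σ²_Task 7 = ((9−3)/6)² = 1.000

Forward pass:
ES_Task 1 = 0; EF_Task 1 = 15
ES_Task 2 = 15; EF_Task 2 = 15+8 = 23
ES_Task 3 = 15; EF_Task 3 = 15+3 = 18
ES_Task 4 = 15; EF_Task 4 = 15+13 = 28
ES_Task 5 = 18; EF_Task 5 = 18+14 = 32
ES_Task 6 = 18; EF_Task 6 = 18+10 = 28
ES_Task 7 = max(EF_Task 2=23, EF_Task 4=28, EF_Task 5=32, EF_Task 6=28) = 32; EF_Task 7 = 32+6 = 38
Expected project duration μ = 38 days. Critical path: Task 1 → Task 3 → Task 5 → Task 7.

Variances on critical path: σ²_Task 1=7.111, σ²_Task 3=1.778, σ²_Task 5=2.778, σ²_Task 7=1.000.
Largest is σ²_Task 1 = 7.111.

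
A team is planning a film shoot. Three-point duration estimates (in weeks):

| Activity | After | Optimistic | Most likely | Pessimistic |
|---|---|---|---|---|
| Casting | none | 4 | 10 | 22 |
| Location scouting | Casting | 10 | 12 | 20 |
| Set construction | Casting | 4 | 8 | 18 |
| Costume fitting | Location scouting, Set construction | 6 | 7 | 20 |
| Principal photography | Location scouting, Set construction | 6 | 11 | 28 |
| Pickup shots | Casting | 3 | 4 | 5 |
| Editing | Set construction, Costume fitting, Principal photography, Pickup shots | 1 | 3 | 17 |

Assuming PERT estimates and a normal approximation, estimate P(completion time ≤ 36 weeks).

0.146

te_Casting = (4 + 4·10 + 22)/6 = 66/6 = 11; σ²_Casting = ((22−4)/6)² = 9.000
te_Location scouting = (10 + 4·12 + 20)/6 = 78/6 = 13; σ²_Location scouting = ((20−10)/6)² = 2.778
te_Set construction = (4 + 4·8 + 18)/6 = 54/6 = 9; σ²_Set construction = ((18−4)/6)² = 5.444
te_Costume fitting = (6 + 4·7 + 20)/6 = 54/6 = 9; σ²_Costume fitting = ((20−6)/6)² = 5.444
te_Principal photography = (6 + 4·11 + 28)/6 = 78/6 = 13; σ²_Principal photography = ((28−6)/6)² = 13.444
te_Pickup shots = (3 + 4·4 + 5)/6 = 24/6 = 4; σ²_Pickup shots = ((5−3)/6)² = 0.111
te_Editing = (1 + 4·3 + 17)/6 = 30/6 = 5; σ²_Editing = ((17−1)/6)² = 7.111

Forward pass:
ES_Casting = 0; EF_Casting = 11
ES_Location scouting = 11; EF_Location scouting = 11+13 = 24
ES_Set construction = 11; EF_Set construction = 11+9 = 20
ES_Costume fitting = max(EF_Location scouting=24, EF_Set construction=20) = 24; EF_Costume fitting = 24+9 = 33
ES_Principal photography = max(EF_Location scouting=24, EF_Set construction=20) = 24; EF_Principal photography = 24+13 = 37
ES_Pickup shots = 11; EF_Pickup shots = 11+4 = 15
ES_Editing = max(EF_Set construction=20, EF_Costume fitting=33, EF_Principal photography=37, EF_Pickup shots=15) = 37; EF_Editing = 37+5 = 42
Expected project duration μ = 42 weeks. Critical path: Casting → Location scouting → Principal photography → Editing.

Variance along critical path = 9.000 + 2.778 + 13.444 + 7.111 = 32.333; σ = √32.333 = 5.686 weeks.
Z = (36 − 42) / 5.686 = -1.055
P(T ≤ 36) = Φ(-1.055) ≈ 0.146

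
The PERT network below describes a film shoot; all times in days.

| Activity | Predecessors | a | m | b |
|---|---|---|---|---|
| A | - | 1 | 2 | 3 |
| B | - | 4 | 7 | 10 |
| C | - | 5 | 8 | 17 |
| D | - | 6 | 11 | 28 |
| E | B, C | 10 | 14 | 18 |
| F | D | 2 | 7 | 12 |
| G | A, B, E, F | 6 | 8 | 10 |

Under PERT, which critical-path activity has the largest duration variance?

C

te_A = (1 + 4·2 + 3)/6 = 12/6 = 2; σ²_A = ((3−1)/6)² = 0.111
te_B = (4 + 4·7 + 10)/6 = 42/6 = 7; σ²_B = ((10−4)/6)² = 1.000
te_C = (5 + 4·8 + 17)/6 = 54/6 = 9; σ²_C = ((17−5)/6)² = 4.000
te_D = (6 + 4·11 + 28)/6 = 78/6 = 13; σ²_D = ((28−6)/6)² = 13.444
te_E = (10 + 4·14 + 18)/6 = 84/6 = 14; σ²_E = ((18−10)/6)² = 1.778
te_F = (2 + 4·7 + 12)/6 = 42/6 = 7; σ²_F = ((12−2)/6)² = 2.778
te_G = (6 + 4·8 + 10)/6 = 48/6 = 8; σ²_G = ((10−6)/6)² = 0.444

Forward pass:
ES_A = 0; EF_A = 2
ES_B = 0; EF_B = 7
ES_C = 0; EF_C = 9
ES_D = 0; EF_D = 13
ES_E = max(EF_B=7, EF_C=9) = 9; EF_E = 9+14 = 23
ES_F = 13; EF_F = 13+7 = 20
ES_G = max(EF_A=2, EF_B=7, EF_E=23, EF_F=20) = 23; EF_G = 23+8 = 31
Expected project duration μ = 31 days. Critical path: C → E → G.

Variances on critical path: σ²_C=4.000, σ²_E=1.778, σ²_G=0.444.
Largest is σ²_C = 4.000.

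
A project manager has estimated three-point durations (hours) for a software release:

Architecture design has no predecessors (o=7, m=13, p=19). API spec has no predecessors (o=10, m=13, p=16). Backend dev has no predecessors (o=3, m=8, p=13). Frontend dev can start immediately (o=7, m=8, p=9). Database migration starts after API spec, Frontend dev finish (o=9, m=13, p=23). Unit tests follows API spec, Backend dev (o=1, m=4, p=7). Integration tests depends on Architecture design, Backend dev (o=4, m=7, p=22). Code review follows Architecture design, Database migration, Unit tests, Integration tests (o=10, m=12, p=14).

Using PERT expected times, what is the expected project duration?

39 hours

te_Architecture design = (7 + 4·13 + 19)/6 = 78/6 = 13
te_API spec = (10 + 4·13 + 16)/6 = 78/6 = 13
te_Backend dev = (3 + 4·8 + 13)/6 = 48/6 = 8
te_Frontend dev = (7 + 4·8 + 9)/6 = 48/6 = 8
te_Database migration = (9 + 4·13 + 23)/6 = 84/6 = 14
te_Unit tests = (1 + 4·4 + 7)/6 = 24/6 = 4
te_Integration tests = (4 + 4·7 + 22)/6 = 54/6 = 9
te_Code review = (10 + 4·12 + 14)/6 = 72/6 = 12

Forward pass:
ES_Architecture design = 0; EF_Architecture design = 13
ES_API spec = 0; EF_API spec = 13
ES_Backend dev = 0; EF_Backend dev = 8
ES_Frontend dev = 0; EF_Frontend dev = 8
ES_Database migration = max(EF_API spec=13, EF_Frontend dev=8) = 13; EF_Database migration = 13+14 = 27
ES_Unit tests = max(EF_API spec=13, EF_Backend dev=8) = 13; EF_Unit tests = 13+4 = 17
ES_Integration tests = max(EF_Architecture design=13, EF_Backend dev=8) = 13; EF_Integration tests = 13+9 = 22
ES_Code review = max(EF_Architecture design=13, EF_Database migration=27, EF_Unit tests=17, EF_Integration tests=22) = 27; EF_Code review = 27+12 = 39
Expected project duration μ = 39 hours. Critical path: API spec → Database migration → Code review.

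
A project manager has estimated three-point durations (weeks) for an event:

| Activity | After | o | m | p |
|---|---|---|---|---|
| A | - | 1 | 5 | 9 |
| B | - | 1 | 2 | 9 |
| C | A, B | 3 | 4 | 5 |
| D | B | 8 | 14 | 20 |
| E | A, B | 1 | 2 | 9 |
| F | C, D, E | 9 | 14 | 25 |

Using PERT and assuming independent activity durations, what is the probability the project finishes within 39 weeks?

te_A = (1 + 4·5 + 9)/6 = 30/6 = 5; σ²_A = ((9−1)/6)² = 1.778
te_B = (1 + 4·2 + 9)/6 = 18/6 = 3; σ²_B = ((9−1)/6)² = 1.778
te_C = (3 + 4·4 + 5)/6 = 24/6 = 4; σ²_C = ((5−3)/6)² = 0.111
te_D = (8 + 4·14 + 20)/6 = 84/6 = 14; σ²_D = ((20−8)/6)² = 4.000
te_E = (1 + 4·2 + 9)/6 = 18/6 = 3; σ²_E = ((9−1)/6)² = 1.778
te_F = (9 + 4·14 + 25)/6 = 90/6 = 15; σ²_F = ((25−9)/6)² = 7.111

Forward pass:
ES_A = 0; EF_A = 5
ES_B = 0; EF_B = 3
ES_C = max(EF_A=5, EF_B=3) = 5; EF_C = 5+4 = 9
ES_D = 3; EF_D = 3+14 = 17
ES_E = max(EF_A=5, EF_B=3) = 5; EF_E = 5+3 = 8
ES_F = max(EF_C=9, EF_D=17, EF_E=8) = 17; EF_F = 17+15 = 32
Expected project duration μ = 32 weeks. Critical path: B → D → F.

Variance along critical path = 1.778 + 4.000 + 7.111 = 12.889; σ = √12.889 = 3.590 weeks.
Z = (39 − 32) / 3.590 = 1.950
P(T ≤ 39) = Φ(1.950) ≈ 0.974

0.974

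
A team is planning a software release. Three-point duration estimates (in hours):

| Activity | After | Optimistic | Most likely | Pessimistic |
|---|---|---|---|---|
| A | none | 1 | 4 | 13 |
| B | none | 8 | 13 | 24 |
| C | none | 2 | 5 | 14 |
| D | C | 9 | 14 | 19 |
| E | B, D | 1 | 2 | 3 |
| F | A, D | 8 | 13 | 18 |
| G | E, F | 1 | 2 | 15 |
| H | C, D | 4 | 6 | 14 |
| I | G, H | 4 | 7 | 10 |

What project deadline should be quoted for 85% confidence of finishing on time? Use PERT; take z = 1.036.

48.1 hours

te_A = (1 + 4·4 + 13)/6 = 30/6 = 5; σ²_A = ((13−1)/6)² = 4.000
te_B = (8 + 4·13 + 24)/6 = 84/6 = 14; σ²_B = ((24−8)/6)² = 7.111
te_C = (2 + 4·5 + 14)/6 = 36/6 = 6; σ²_C = ((14−2)/6)² = 4.000
te_D = (9 + 4·14 + 19)/6 = 84/6 = 14; σ²_D = ((19−9)/6)² = 2.778
te_E = (1 + 4·2 + 3)/6 = 12/6 = 2; σ²_E = ((3−1)/6)² = 0.111
te_F = (8 + 4·13 + 18)/6 = 78/6 = 13; σ²_F = ((18−8)/6)² = 2.778
te_G = (1 + 4·2 + 15)/6 = 24/6 = 4; σ²_G = ((15−1)/6)² = 5.444
te_H = (4 + 4·6 + 14)/6 = 42/6 = 7; σ²_H = ((14−4)/6)² = 2.778
te_I = (4 + 4·7 + 10)/6 = 42/6 = 7; σ²_I = ((10−4)/6)² = 1.000

Forward pass:
ES_A = 0; EF_A = 5
ES_B = 0; EF_B = 14
ES_C = 0; EF_C = 6
ES_D = 6; EF_D = 6+14 = 20
ES_E = max(EF_B=14, EF_D=20) = 20; EF_E = 20+2 = 22
ES_F = max(EF_A=5, EF_D=20) = 20; EF_F = 20+13 = 33
ES_G = max(EF_E=22, EF_F=33) = 33; EF_G = 33+4 = 37
ES_H = max(EF_C=6, EF_D=20) = 20; EF_H = 20+7 = 27
ES_I = max(EF_G=37, EF_H=27) = 37; EF_I = 37+7 = 44
Expected project duration μ = 44 hours. Critical path: C → D → F → G → I.

Variance along critical path = 4.000 + 2.778 + 2.778 + 5.444 + 1.000 = 16.000; σ = 4.000 hours.
D = μ + z·σ = 44 + 1.036·4.000 = 48.1 hours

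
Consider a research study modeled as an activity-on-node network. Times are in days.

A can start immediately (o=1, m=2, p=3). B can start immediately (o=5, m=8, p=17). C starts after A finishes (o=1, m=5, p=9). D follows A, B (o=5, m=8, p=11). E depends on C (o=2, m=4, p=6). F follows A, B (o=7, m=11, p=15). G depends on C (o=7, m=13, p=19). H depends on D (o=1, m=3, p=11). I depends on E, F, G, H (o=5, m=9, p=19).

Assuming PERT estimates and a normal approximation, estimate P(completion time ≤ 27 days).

0.136

te_A = (1 + 4·2 + 3)/6 = 12/6 = 2; σ²_A = ((3−1)/6)² = 0.111
te_B = (5 + 4·8 + 17)/6 = 54/6 = 9; σ²_B = ((17−5)/6)² = 4.000
te_C = (1 + 4·5 + 9)/6 = 30/6 = 5; σ²_C = ((9−1)/6)² = 1.778
te_D = (5 + 4·8 + 11)/6 = 48/6 = 8; σ²_D = ((11−5)/6)² = 1.000
te_E = (2 + 4·4 + 6)/6 = 24/6 = 4; σ²_E = ((6−2)/6)² = 0.444
te_F = (7 + 4·11 + 15)/6 = 66/6 = 11; σ²_F = ((15−7)/6)² = 1.778
te_G = (7 + 4·13 + 19)/6 = 78/6 = 13; σ²_G = ((19−7)/6)² = 4.000
te_H = (1 + 4·3 + 11)/6 = 24/6 = 4; σ²_H = ((11−1)/6)² = 2.778
te_I = (5 + 4·9 + 19)/6 = 60/6 = 10; σ²_I = ((19−5)/6)² = 5.444

Forward pass:
ES_A = 0; EF_A = 2
ES_B = 0; EF_B = 9
ES_C = 2; EF_C = 2+5 = 7
ES_D = max(EF_A=2, EF_B=9) = 9; EF_D = 9+8 = 17
ES_E = 7; EF_E = 7+4 = 11
ES_F = max(EF_A=2, EF_B=9) = 9; EF_F = 9+11 = 20
ES_G = 7; EF_G = 7+13 = 20
ES_H = 17; EF_H = 17+4 = 21
ES_I = max(EF_E=11, EF_F=20, EF_G=20, EF_H=21) = 21; EF_I = 21+10 = 31
Expected project duration μ = 31 days. Critical path: B → D → H → I.

Variance along critical path = 4.000 + 1.000 + 2.778 + 5.444 = 13.222; σ = √13.222 = 3.636 days.
Z = (27 − 31) / 3.636 = -1.100
P(T ≤ 27) = Φ(-1.100) ≈ 0.136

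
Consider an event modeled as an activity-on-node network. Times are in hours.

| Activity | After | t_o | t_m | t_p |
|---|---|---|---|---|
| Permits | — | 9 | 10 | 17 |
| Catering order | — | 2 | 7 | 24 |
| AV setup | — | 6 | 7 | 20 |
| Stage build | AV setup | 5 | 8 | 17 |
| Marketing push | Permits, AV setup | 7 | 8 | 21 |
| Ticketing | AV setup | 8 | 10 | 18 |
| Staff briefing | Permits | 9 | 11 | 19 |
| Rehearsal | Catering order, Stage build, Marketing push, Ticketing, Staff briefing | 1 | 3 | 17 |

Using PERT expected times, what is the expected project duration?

te_Permits = (9 + 4·10 + 17)/6 = 66/6 = 11
te_Catering order = (2 + 4·7 + 24)/6 = 54/6 = 9
te_AV setup = (6 + 4·7 + 20)/6 = 54/6 = 9
te_Stage build = (5 + 4·8 + 17)/6 = 54/6 = 9
te_Marketing push = (7 + 4·8 + 21)/6 = 60/6 = 10
te_Ticketing = (8 + 4·10 + 18)/6 = 66/6 = 11
te_Staff briefing = (9 + 4·11 + 19)/6 = 72/6 = 12
te_Rehearsal = (1 + 4·3 + 17)/6 = 30/6 = 5

Forward pass:
ES_Permits = 0; EF_Permits = 11
ES_Catering order = 0; EF_Catering order = 9
ES_AV setup = 0; EF_AV setup = 9
ES_Stage build = 9; EF_Stage build = 9+9 = 18
ES_Marketing push = max(EF_Permits=11, EF_AV setup=9) = 11; EF_Marketing push = 11+10 = 21
ES_Ticketing = 9; EF_Ticketing = 9+11 = 20
ES_Staff briefing = 11; EF_Staff briefing = 11+12 = 23
ES_Rehearsal = max(EF_Catering order=9, EF_Stage build=18, EF_Marketing push=21, EF_Ticketing=20, EF_Staff briefing=23) = 23; EF_Rehearsal = 23+5 = 28
Expected project duration μ = 28 hours. Critical path: Permits → Staff briefing → Rehearsal.

28 hours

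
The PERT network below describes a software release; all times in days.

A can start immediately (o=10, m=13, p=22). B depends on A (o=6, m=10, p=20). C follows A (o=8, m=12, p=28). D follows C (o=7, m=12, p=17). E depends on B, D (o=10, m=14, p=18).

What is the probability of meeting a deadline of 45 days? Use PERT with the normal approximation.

te_A = (10 + 4·13 + 22)/6 = 84/6 = 14; σ²_A = ((22−10)/6)² = 4.000
te_B = (6 + 4·10 + 20)/6 = 66/6 = 11; σ²_B = ((20−6)/6)² = 5.444
te_C = (8 + 4·12 + 28)/6 = 84/6 = 14; σ²_C = ((28−8)/6)² = 11.111
te_D = (7 + 4·12 + 17)/6 = 72/6 = 12; σ²_D = ((17−7)/6)² = 2.778
te_E = (10 + 4·14 + 18)/6 = 84/6 = 14; σ²_E = ((18−10)/6)² = 1.778

Forward pass:
ES_A = 0; EF_A = 14
ES_B = 14; EF_B = 14+11 = 25
ES_C = 14; EF_C = 14+14 = 28
ES_D = 28; EF_D = 28+12 = 40
ES_E = max(EF_B=25, EF_D=40) = 40; EF_E = 40+14 = 54
Expected project duration μ = 54 days. Critical path: A → C → D → E.

Variance along critical path = 4.000 + 11.111 + 2.778 + 1.778 = 19.667; σ = √19.667 = 4.435 days.
Z = (45 − 54) / 4.435 = -2.029
P(T ≤ 45) = Φ(-2.029) ≈ 0.021

0.021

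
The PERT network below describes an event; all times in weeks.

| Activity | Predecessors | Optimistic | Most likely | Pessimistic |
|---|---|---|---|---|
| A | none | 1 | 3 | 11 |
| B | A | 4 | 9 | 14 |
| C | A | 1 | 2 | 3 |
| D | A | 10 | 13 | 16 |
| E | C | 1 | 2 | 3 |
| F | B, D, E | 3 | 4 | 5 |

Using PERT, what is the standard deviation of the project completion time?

1.97 weeks

te_A = (1 + 4·3 + 11)/6 = 24/6 = 4; σ²_A = ((11−1)/6)² = 2.778
te_B = (4 + 4·9 + 14)/6 = 54/6 = 9; σ²_B = ((14−4)/6)² = 2.778
te_C = (1 + 4·2 + 3)/6 = 12/6 = 2; σ²_C = ((3−1)/6)² = 0.111
te_D = (10 + 4·13 + 16)/6 = 78/6 = 13; σ²_D = ((16−10)/6)² = 1.000
te_E = (1 + 4·2 + 3)/6 = 12/6 = 2; σ²_E = ((3−1)/6)² = 0.111
te_F = (3 + 4·4 + 5)/6 = 24/6 = 4; σ²_F = ((5−3)/6)² = 0.111

Forward pass:
ES_A = 0; EF_A = 4
ES_B = 4; EF_B = 4+9 = 13
ES_C = 4; EF_C = 4+2 = 6
ES_D = 4; EF_D = 4+13 = 17
ES_E = 6; EF_E = 6+2 = 8
ES_F = max(EF_B=13, EF_D=17, EF_E=8) = 17; EF_F = 17+4 = 21
Expected project duration μ = 21 weeks. Critical path: A → D → F.

Variance along critical path = 2.778 + 1.000 + 0.111 = 3.889
σ = √3.889 = 1.972 weeks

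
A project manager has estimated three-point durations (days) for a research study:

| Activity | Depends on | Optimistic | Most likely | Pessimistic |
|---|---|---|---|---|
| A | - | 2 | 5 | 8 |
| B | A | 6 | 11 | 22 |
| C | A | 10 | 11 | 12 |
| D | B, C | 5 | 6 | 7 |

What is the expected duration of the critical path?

te_A = (2 + 4·5 + 8)/6 = 30/6 = 5
te_B = (6 + 4·11 + 22)/6 = 72/6 = 12
te_C = (10 + 4·11 + 12)/6 = 66/6 = 11
te_D = (5 + 4·6 + 7)/6 = 36/6 = 6

Forward pass:
ES_A = 0; EF_A = 5
ES_B = 5; EF_B = 5+12 = 17
ES_C = 5; EF_C = 5+11 = 16
ES_D = max(EF_B=17, EF_C=16) = 17; EF_D = 17+6 = 23
Expected project duration μ = 23 days. Critical path: A → B → D.

23 days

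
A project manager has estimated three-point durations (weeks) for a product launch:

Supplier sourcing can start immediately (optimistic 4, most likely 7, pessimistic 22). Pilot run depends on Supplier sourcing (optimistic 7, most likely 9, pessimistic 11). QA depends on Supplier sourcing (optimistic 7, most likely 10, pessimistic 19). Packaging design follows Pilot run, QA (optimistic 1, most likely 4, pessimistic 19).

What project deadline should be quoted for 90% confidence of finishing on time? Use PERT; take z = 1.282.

te_Supplier sourcing = (4 + 4·7 + 22)/6 = 54/6 = 9; σ²_Supplier sourcing = ((22−4)/6)² = 9.000
te_Pilot run = (7 + 4·9 + 11)/6 = 54/6 = 9; σ²_Pilot run = ((11−7)/6)² = 0.444
te_QA = (7 + 4·10 + 19)/6 = 66/6 = 11; σ²_QA = ((19−7)/6)² = 4.000
te_Packaging design = (1 + 4·4 + 19)/6 = 36/6 = 6; σ²_Packaging design = ((19−1)/6)² = 9.000

Forward pass:
ES_Supplier sourcing = 0; EF_Supplier sourcing = 9
ES_Pilot run = 9; EF_Pilot run = 9+9 = 18
ES_QA = 9; EF_QA = 9+11 = 20
ES_Packaging design = max(EF_Pilot run=18, EF_QA=20) = 20; EF_Packaging design = 20+6 = 26
Expected project duration μ = 26 weeks. Critical path: Supplier sourcing → QA → Packaging design.

Variance along critical path = 9.000 + 4.000 + 9.000 = 22.000; σ = 4.690 weeks.
D = μ + z·σ = 26 + 1.282·4.690 = 32.0 weeks

32.0 weeks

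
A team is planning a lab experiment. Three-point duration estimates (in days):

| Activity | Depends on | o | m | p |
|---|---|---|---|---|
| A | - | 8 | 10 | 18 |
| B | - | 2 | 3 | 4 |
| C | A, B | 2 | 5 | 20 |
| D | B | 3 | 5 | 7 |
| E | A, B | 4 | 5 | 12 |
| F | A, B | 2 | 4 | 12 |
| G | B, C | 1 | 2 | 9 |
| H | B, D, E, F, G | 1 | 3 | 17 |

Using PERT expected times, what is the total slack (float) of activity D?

te_A = (8 + 4·10 + 18)/6 = 66/6 = 11
te_B = (2 + 4·3 + 4)/6 = 18/6 = 3
te_C = (2 + 4·5 + 20)/6 = 42/6 = 7
te_D = (3 + 4·5 + 7)/6 = 30/6 = 5
te_E = (4 + 4·5 + 12)/6 = 36/6 = 6
te_F = (2 + 4·4 + 12)/6 = 30/6 = 5
te_G = (1 + 4·2 + 9)/6 = 18/6 = 3
te_H = (1 + 4·3 + 17)/6 = 30/6 = 5

Forward pass:
ES_A = 0; EF_A = 11
ES_B = 0; EF_B = 3
ES_C = max(EF_A=11, EF_B=3) = 11; EF_C = 11+7 = 18
ES_D = 3; EF_D = 3+5 = 8
ES_E = max(EF_A=11, EF_B=3) = 11; EF_E = 11+6 = 17
ES_F = max(EF_A=11, EF_B=3) = 11; EF_F = 11+5 = 16
ES_G = max(EF_B=3, EF_C=18) = 18; EF_G = 18+3 = 21
ES_H = max(EF_B=3, EF_D=8, EF_E=17, EF_F=16, EF_G=21) = 21; EF_H = 21+5 = 26
Expected project duration μ = 26 days. Critical path: A → C → G → H.

Backward pass:
LF_H = 26; LS_H = 26−5 = 21
LF_G = LS_H = 21; LS_G = 21−3 = 18
LF_F = LS_H = 21; LS_F = 21−5 = 16
LF_E = LS_H = 21; LS_E = 21−6 = 15
LF_D = LS_H = 21; LS_D = 21−5 = 16
LF_C = LS_G = 18; LS_C = 18−7 = 11
LF_B = min(LS_C=11, LS_D=16, LS_E=15, LS_F=16, LS_G=18, LS_H=21) = 11; LS_B = 11−3 = 8
LF_A = min(LS_C=11, LS_E=15, LS_F=16) = 11; LS_A = 11−11 = 0
Slack_D = LS_D − ES_D = 16 − 3 = 13

13 days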